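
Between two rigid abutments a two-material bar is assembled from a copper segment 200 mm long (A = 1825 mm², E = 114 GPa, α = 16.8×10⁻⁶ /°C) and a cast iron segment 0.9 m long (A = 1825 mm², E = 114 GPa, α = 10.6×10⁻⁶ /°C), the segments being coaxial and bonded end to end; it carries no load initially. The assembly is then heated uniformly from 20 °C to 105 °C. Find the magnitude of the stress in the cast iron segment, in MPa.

σ ≈ 114 MPa (compressive)

Free thermal expansion of the whole bar: Σ αᵢΔT Lᵢ = 16.8×10⁻⁶×85×200 + 10.6×10⁻⁶×85×900 = 1.096 mm.
Since the ends are fixed, an axial force P builds up, equal in every segment, with P · Σ Lᵢ/(AᵢEᵢ) = δ_free.
Σ Lᵢ/(AᵢEᵢ) = 200/(1825×114×10³) + 900/(1825×114×10³) = 5.287×10⁻⁶ mm/N.
P = 1.096 / 5.287×10⁻⁶ = 207400 N = 207.4 kN, compressive.
σ_{cast iron} = P / A = 207400 / 1825 = 113.6 MPa.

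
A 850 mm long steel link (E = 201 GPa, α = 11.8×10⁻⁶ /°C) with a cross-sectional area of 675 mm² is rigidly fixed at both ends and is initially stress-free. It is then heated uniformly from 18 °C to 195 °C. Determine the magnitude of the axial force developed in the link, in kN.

P ≈ 283 kN (compressive)

The ends cannot move, so σ = EαΔT = 201×10³ × 11.8×10⁻⁶ × 177 = 419.8 MPa.
P = AEαΔT = 675 × 201×10³ × 11.8×10⁻⁶ × 177 = 283.4 kN (compressive).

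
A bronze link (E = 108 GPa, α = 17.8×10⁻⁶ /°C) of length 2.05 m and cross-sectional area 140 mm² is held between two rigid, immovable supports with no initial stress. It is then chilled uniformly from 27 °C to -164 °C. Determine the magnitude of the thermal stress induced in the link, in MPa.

With length fixed, the mechanical strain must cancel the thermal strain αΔT = 17.8×10⁻⁶ × 191 = 3399.8×10⁻⁶.
The stress required to suppress this strain is σ = Eε = 108×10³ × 3399.8×10⁻⁶ = 367.2 MPa, tensile since the link is trying to contract.

σ ≈ 367 MPa (tensile)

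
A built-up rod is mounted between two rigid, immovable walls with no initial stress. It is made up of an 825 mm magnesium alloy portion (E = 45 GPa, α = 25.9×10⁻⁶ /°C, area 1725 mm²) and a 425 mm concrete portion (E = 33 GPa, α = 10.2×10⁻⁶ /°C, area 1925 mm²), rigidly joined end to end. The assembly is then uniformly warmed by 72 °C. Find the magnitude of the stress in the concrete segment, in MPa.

σ ≈ 55.5 MPa (compressive)

Free thermal expansion of the whole bar: Σ αᵢΔT Lᵢ = 25.9×10⁻⁶×72×825 + 10.2×10⁻⁶×72×425 = 1.851 mm.
The walls prevent any net length change, so an axial force P (same in every segment) develops. Compatibility: P · Σ Lᵢ/(AᵢEᵢ) = δ_free.
Σ Lᵢ/(AᵢEᵢ) = 825/(1725×45×10³) + 425/(1925×33×10³) = 1.732×10⁻⁵ mm/N.
Hence P = δ_free / Σ(L/AE) = 1.851/1.732×10⁻⁵ = 106.9 kN (compressive).
σ_{concrete} = P / A = 106900 / 1925 = 55.51 MPa.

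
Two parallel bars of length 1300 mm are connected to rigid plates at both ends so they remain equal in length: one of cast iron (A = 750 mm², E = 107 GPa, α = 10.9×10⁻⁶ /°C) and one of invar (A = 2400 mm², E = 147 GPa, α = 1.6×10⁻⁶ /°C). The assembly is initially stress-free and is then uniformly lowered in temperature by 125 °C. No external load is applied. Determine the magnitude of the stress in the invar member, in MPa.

σ ≈ 31.7 MPa (compressive)

Equilibrium of a rigid end plate with no external load gives equal and opposite internal forces ±P in the two members. Since α_{cast iron} > α_{invar}, cooling drives the cast iron into tension and the invar into compression.
Setting the final lengths equal and cancelling L: (α₁ − α₂)ΔT = P/(A₁E₁) + P/(A₂E₂).
|α₁ − α₂|·ΔT = 9.3×10⁻⁶ × 125 = 0.001163.
1/(A₁E₁) + 1/(A₂E₂) = 1/(750×107×10³) + 1/(2400×147×10³) = 1.53×10⁻⁸ N⁻¹.
P = 0.001163 / 1.53×10⁻⁸ = 76000 N = 76 kN.
σ_{invar} = P/A₂ = 76000/2400 = 31.67 MPa, compressive.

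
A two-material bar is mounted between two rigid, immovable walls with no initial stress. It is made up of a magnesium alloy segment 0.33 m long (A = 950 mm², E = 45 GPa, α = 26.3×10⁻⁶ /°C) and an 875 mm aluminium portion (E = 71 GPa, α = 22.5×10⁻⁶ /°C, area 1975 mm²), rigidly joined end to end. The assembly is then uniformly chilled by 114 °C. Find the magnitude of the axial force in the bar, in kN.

P ≈ 232 kN (tensile)

If the supports were absent, the total length change would be Σ αᵢΔT Lᵢ = 26.3×10⁻⁶×114×330 + 22.5×10⁻⁶×114×875 = 3.234 mm.
The walls prevent any net length change, so an axial force P (same in every segment) develops. Compatibility: P · Σ Lᵢ/(AᵢEᵢ) = δ_free.
The series flexibility is Σ Lᵢ/(AᵢEᵢ) = 330/(950×45×10³) + 875/(1975×71×10³) = 1.396×10⁻⁵ mm/N.
Hence P = δ_free / Σ(L/AE) = 3.234/1.396×10⁻⁵ = 231.7 kN (tensile).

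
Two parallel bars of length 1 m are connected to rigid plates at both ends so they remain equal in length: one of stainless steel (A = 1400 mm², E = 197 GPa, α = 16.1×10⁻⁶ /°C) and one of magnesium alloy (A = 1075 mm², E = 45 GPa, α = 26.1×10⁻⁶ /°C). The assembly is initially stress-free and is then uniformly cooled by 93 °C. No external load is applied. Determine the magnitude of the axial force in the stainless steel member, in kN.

The magnesium alloy has the larger α, so on cooling it would change length more than the stainless steel if both were free. The rigid plates force a common final length, so the magnesium alloy is put into tension and the stainless steel into compression, with equal and opposite forces P (no external load).
Setting the final lengths equal and cancelling L: (α₁ − α₂)ΔT = P/(A₁E₁) + P/(A₂E₂).
|α₁ − α₂|·ΔT = 10×10⁻⁶ × 93 = 0.00093.
1/(A₁E₁) + 1/(A₂E₂) = 1/(1400×197×10³) + 1/(1075×45×10³) = 2.43×10⁻⁸ N⁻¹.
P = 0.00093 / 2.43×10⁻⁸ = 38280 N = 38.28 kN.

P ≈ 38.3 kN (compressive in the stainless steel)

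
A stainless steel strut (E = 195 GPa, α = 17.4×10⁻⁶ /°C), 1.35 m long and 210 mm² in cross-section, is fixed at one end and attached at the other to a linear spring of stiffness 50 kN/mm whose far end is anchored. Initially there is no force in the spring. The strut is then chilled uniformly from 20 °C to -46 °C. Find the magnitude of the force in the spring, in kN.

P ≈ 29.3 kN

The unrestrained thermal change is αΔT L = 17.4×10⁻⁶ × 66 × 1350 = 1.55 mm.
With a force P in the spring, the elastic change of the strut is PL/(AE) and that of the spring is P/k; compatibility requires their sum to equal δ_free.
P [ L/(AE) + 1/k ] = δ_free → P [ 1350/(210×195×10³) + 1/(50×10³) ] = 1.55.
P = 1.55 / 5.297×10⁻⁵ = 29270 N.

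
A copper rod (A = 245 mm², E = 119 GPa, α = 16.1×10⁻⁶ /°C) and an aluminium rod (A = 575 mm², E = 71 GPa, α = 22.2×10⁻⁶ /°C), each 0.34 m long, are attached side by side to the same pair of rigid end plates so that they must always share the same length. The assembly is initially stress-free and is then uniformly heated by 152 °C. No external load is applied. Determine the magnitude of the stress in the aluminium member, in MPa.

σ ≈ 27.4 MPa (compressive)

Equilibrium of a rigid end plate with no external load gives equal and opposite internal forces ±P in the two members. Since α_{aluminium} > α_{copper}, heating drives the aluminium into compression and the copper into tension.
Equating the net (thermal + elastic) strains gives |α₁ − α₂|·ΔT = P·[1/(A₁E₁) + 1/(A₂E₂)].
|α₁ − α₂|·ΔT = 6.1×10⁻⁶ × 152 = 0.0009272.
1/(A₁E₁) + 1/(A₂E₂) = 1/(245×119×10³) + 1/(575×71×10³) = 5.879×10⁻⁸ N⁻¹.
So P = 0.0009272 / 5.879×10⁻⁸ = 15.77 kN.
σ_{aluminium} = P/A₂ = 15770/575 = 27.43 MPa, compressive.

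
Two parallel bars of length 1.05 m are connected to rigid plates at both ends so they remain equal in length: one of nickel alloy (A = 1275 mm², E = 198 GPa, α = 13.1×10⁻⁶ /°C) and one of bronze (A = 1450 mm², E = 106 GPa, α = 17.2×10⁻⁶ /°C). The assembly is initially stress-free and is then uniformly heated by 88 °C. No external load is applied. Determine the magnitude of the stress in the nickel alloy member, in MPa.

Both members must finish at the same length. With the larger α, the bronze tends to over-expand; the plates restrain it, putting the bronze in compression and the nickel alloy in tension. With no external load the two internal forces are equal and opposite, magnitude P.
Compatibility of the two members (thermal + elastic change equal): (α₁ − α₂)ΔT = P·[1/(A₁E₁) + 1/(A₂E₂)].
|α₁ − α₂|·ΔT = 4.1×10⁻⁶ × 88 = 0.0003608.
1/(A₁E₁) + 1/(A₂E₂) = 1/(1275×198×10³) + 1/(1450×106×10³) = 1.047×10⁻⁸ N⁻¹.
So P = 0.0003608 / 1.047×10⁻⁸ = 34.47 kN.
σ_{nickel alloy} = P/A₁ = 34470/1275 = 27.03 MPa, tensile.

σ ≈ 27 MPa (tensile)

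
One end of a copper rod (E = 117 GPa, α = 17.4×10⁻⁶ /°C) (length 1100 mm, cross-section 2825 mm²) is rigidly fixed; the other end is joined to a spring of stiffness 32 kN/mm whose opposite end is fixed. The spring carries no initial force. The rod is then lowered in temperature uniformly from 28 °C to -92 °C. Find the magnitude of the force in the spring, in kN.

P ≈ 66.4 kN

Free thermal contraction: δ_free = αΔT L = 17.4×10⁻⁶ × 120 × 1100 = 2.297 mm.
Let P be the tensile force in the spring. The rod extends elastically by PL/(AE) and the spring stretches by P/k; together these equal δ_free.
So P = δ_free / [L/(AE) + 1/k] = 2.297 / [ 1100/(2825×117×10³) + 1/(32×10³) ].
P = 2.297 / 3.458×10⁻⁵ = 66420 N.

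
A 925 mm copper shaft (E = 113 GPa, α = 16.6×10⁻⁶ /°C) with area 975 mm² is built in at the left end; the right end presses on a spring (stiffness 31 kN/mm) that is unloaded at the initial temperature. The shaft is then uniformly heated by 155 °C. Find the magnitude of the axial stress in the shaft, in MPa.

σ ≈ 60 MPa (compressive)

The unrestrained thermal change is αΔT L = 16.6×10⁻⁶ × 155 × 925 = 2.38 mm.
Let P be the compressive force at the spring. The shaft shortens elastically by PL/(AE) and the spring compresses by P/k; together these equal δ_free.
So P = δ_free / [L/(AE) + 1/k] = 2.38 / [ 925/(975×113×10³) + 1/(31×10³) ].
P = 2.38 / 4.065×10⁻⁵ = 58540 N.
σ = P/A = 58540/975 = 60.04 MPa.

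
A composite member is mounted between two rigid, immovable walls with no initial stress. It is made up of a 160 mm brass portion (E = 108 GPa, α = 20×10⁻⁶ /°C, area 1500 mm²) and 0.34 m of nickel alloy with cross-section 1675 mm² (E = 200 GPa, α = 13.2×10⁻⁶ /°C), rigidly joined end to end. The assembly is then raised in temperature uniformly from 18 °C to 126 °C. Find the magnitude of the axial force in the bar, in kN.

If the supports were absent, the total length change would be Σ αᵢΔT Lᵢ = 20×10⁻⁶×108×160 + 13.2×10⁻⁶×108×340 = 0.8303 mm.
The rigid supports impose zero overall length change; the single axial force P common to all segments must satisfy P Σ Lᵢ/(AᵢEᵢ) = δ_free.
Σ Lᵢ/(AᵢEᵢ) = 160/(1500×108×10³) + 340/(1675×200×10³) = 2.003×10⁻⁶ mm/N.
So P = 0.8303 / 2.003×10⁻⁶ = 414.6 kN, compressive.

P ≈ 415 kN (compressive)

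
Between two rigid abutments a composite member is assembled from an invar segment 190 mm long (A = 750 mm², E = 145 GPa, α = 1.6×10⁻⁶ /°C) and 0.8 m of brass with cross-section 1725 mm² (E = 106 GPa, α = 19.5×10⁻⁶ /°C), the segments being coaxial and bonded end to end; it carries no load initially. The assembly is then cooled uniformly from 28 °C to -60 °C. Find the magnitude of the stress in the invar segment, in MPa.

With the walls removed the bar would change length by δ_free = Σ αᵢΔT Lᵢ = 1.6×10⁻⁶×88×190 + 19.5×10⁻⁶×88×800 = 1.4 mm.
The walls prevent any net length change, so an axial force P (same in every segment) develops. Compatibility: P · Σ Lᵢ/(AᵢEᵢ) = δ_free.
Σ Lᵢ/(AᵢEᵢ) = 190/(750×145×10³) + 800/(1725×106×10³) = 6.122×10⁻⁶ mm/N.
Hence P = δ_free / Σ(L/AE) = 1.4/6.122×10⁻⁶ = 228.6 kN (tensile).
σ_{invar} = P / A = 228600 / 750 = 304.8 MPa.

σ ≈ 305 MPa (tensile)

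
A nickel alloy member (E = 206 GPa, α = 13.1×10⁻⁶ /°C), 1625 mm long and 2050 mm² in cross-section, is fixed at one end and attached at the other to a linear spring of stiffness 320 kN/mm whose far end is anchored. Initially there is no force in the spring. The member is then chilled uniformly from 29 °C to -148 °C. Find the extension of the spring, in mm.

δ ≈ 1.69 mm

Free thermal contraction: δ_free = αΔT L = 13.1×10⁻⁶ × 177 × 1625 = 3.768 mm.
Let P be the tensile force in the spring. The member extends elastically by PL/(AE) and the spring stretches by P/k; together these equal δ_free.
P [ L/(AE) + 1/k ] = δ_free → P [ 1625/(2050×206×10³) + 1/(320×10³) ] = 3.768.
P = 3.768 / 6.973×10⁻⁶ = 540400 N.
Spring extension = P/k = 540400/(320×10³) = 1.689 mm.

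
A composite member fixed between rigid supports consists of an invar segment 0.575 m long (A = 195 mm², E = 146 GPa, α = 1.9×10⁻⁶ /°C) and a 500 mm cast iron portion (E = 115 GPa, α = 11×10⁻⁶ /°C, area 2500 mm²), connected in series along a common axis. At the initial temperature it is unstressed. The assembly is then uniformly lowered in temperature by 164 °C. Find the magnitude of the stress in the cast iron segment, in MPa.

If the supports were absent, the total length change would be Σ αᵢΔT Lᵢ = 1.9×10⁻⁶×164×575 + 11×10⁻⁶×164×500 = 1.081 mm.
Since the ends are fixed, an axial force P builds up, equal in every segment, with P · Σ Lᵢ/(AᵢEᵢ) = δ_free.
The series flexibility is Σ Lᵢ/(AᵢEᵢ) = 575/(195×146×10³) + 500/(2500×115×10³) = 2.194×10⁻⁵ mm/N.
Hence P = δ_free / Σ(L/AE) = 1.081/2.194×10⁻⁵ = 49.29 kN (tensile).
σ_{cast iron} = P / A = 49290 / 2500 = 19.72 MPa.

σ ≈ 19.7 MPa (tensile)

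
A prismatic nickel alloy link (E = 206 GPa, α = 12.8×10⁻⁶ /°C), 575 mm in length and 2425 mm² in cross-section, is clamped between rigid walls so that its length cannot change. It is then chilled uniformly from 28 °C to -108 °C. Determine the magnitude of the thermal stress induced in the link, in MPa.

σ ≈ 359 MPa (tensile)

The supports are rigid, so the total axial strain is zero. The restrained thermal strain is ε = αΔT = 12.8×10⁻⁶ × 136 = 1740.8×10⁻⁶.
σ = EαΔT = 206×10³ × 12.8×10⁻⁶ × 136 = 358.6 MPa (tensile; the link is trying to contract).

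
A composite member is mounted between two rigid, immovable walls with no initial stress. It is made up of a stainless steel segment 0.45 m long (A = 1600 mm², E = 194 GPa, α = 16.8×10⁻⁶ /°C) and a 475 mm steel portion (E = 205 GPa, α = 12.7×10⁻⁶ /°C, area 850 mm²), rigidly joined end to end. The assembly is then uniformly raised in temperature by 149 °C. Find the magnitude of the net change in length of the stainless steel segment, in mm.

Free thermal expansion of the whole bar: Σ αᵢΔT Lᵢ = 16.8×10⁻⁶×149×450 + 12.7×10⁻⁶×149×475 = 2.025 mm.
Since the ends are fixed, an axial force P builds up, equal in every segment, with P · Σ Lᵢ/(AᵢEᵢ) = δ_free.
Σ Lᵢ/(AᵢEᵢ) = 450/(1600×194×10³) + 475/(850×205×10³) = 4.176×10⁻⁶ mm/N.
So P = 2.025 / 4.176×10⁻⁶ = 485 kN, compressive.
For the stainless steel segment, free thermal change = 16.8×10⁻⁶×149×450 = 1.126 mm and elastic change from P = 485000×450/(1600×194×10³) = 0.7031 mm; these oppose, so the net change is 0.423 mm (segment lengthens).

|ΔL| ≈ 0.423 mm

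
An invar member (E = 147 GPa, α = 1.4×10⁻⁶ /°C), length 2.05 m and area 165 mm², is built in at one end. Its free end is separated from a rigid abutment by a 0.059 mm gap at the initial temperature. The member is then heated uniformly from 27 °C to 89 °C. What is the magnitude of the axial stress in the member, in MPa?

Free thermal elongation = αΔT L = 1.4×10⁻⁶ × 62 × 2050 = 0.1779 mm.
After closing the 0.059 mm clearance, 0.1779 − 0.059 = 0.1189 mm of expansion remains to be suppressed by the wall.
So σ = E(δ_free − g)/L = 147×10³ × 0.1189/2050 = 8.529 MPa.

σ ≈ 8.53 MPa (compressive)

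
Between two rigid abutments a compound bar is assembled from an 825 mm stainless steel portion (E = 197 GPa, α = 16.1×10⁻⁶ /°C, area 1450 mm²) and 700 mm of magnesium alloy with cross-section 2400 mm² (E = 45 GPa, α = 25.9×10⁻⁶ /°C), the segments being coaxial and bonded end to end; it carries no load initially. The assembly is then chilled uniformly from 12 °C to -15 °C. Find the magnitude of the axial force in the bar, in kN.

P ≈ 90.5 kN (tensile)

If the supports were absent, the total length change would be Σ αᵢΔT Lᵢ = 16.1×10⁻⁶×27×825 + 25.9×10⁻⁶×27×700 = 0.8481 mm.
Since the ends are fixed, an axial force P builds up, equal in every segment, with P · Σ Lᵢ/(AᵢEᵢ) = δ_free.
Σ Lᵢ/(AᵢEᵢ) = 825/(1450×197×10³) + 700/(2400×45×10³) = 9.37×10⁻⁶ mm/N.
Hence P = δ_free / Σ(L/AE) = 0.8481/9.37×10⁻⁶ = 90.52 kN (tensile).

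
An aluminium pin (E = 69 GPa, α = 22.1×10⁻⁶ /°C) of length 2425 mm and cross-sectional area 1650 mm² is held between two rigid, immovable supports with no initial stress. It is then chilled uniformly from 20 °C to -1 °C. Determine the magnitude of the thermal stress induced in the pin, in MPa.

Because both ends are immovable the net strain is zero, and the suppressed thermal strain is αΔT = 22.1×10⁻⁶ × 21 = 464.1×10⁻⁶.
Hence σ = E·αΔT = 69×10³ × 464.1×10⁻⁶ = 32.02 MPa, tensile.

σ ≈ 32 MPa (tensile)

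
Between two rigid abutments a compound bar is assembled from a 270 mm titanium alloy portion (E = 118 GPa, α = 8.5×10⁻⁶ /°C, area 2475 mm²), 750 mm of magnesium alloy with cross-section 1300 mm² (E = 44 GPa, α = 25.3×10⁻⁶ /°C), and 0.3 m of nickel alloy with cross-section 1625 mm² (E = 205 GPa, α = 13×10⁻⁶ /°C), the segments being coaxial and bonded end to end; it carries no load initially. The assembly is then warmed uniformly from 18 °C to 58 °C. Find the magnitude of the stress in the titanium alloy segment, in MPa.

σ ≈ 27.2 MPa (compressive)

With the walls removed the bar would change length by δ_free = Σ αᵢΔT Lᵢ = 8.5×10⁻⁶×40×270 + 25.3×10⁻⁶×40×750 + 13×10⁻⁶×40×300 = 1.007 mm.
Since the ends are fixed, an axial force P builds up, equal in every segment, with P · Σ Lᵢ/(AᵢEᵢ) = δ_free.
The series flexibility is Σ Lᵢ/(AᵢEᵢ) = 270/(2475×118×10³) + 750/(1300×44×10³) + 300/(1625×205×10³) = 1.494×10⁻⁵ mm/N.
Hence P = δ_free / Σ(L/AE) = 1.007/1.494×10⁻⁵ = 67.4 kN (compressive).
σ_{titanium alloy} = P / A = 67400 / 2475 = 27.23 MPa.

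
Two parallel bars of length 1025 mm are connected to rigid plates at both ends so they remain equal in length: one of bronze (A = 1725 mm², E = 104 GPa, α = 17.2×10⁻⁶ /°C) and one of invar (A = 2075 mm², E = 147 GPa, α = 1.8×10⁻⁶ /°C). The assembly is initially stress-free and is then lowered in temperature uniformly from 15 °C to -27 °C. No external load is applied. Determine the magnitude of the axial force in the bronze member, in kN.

P ≈ 73.1 kN (tensile in the bronze)

Equilibrium of a rigid end plate with no external load gives equal and opposite internal forces ±P in the two members. Since α_{bronze} > α_{invar}, cooling drives the bronze into tension and the invar into compression.
Setting the final lengths equal and cancelling L: (α₁ − α₂)ΔT = P/(A₁E₁) + P/(A₂E₂).
|α₁ − α₂|·ΔT = 15.4×10⁻⁶ × 42 = 0.0006468.
1/(A₁E₁) + 1/(A₂E₂) = 1/(1725×104×10³) + 1/(2075×147×10³) = 8.853×10⁻⁹ N⁻¹.
So P = 0.0006468 / 8.853×10⁻⁹ = 73.06 kN.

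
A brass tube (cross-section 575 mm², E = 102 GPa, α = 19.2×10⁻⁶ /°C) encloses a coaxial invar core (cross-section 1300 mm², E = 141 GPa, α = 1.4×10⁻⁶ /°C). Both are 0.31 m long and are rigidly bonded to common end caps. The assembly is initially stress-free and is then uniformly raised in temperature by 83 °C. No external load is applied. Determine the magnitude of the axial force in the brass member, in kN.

P ≈ 65.6 kN (compressive in the brass)

Equilibrium of a rigid end plate with no external load gives equal and opposite internal forces ±P in the two members. Since α_{brass} > α_{invar}, heating drives the brass into compression and the invar into tension.
Compatibility of the two members (thermal + elastic change equal): (α₁ − α₂)ΔT = P·[1/(A₁E₁) + 1/(A₂E₂)].
|α₁ − α₂|·ΔT = 17.8×10⁻⁶ × 83 = 0.001477.
1/(A₁E₁) + 1/(A₂E₂) = 1/(575×102×10³) + 1/(1300×141×10³) = 2.251×10⁻⁸ N⁻¹.
P = 0.001477 / 2.251×10⁻⁸ = 65650 N = 65.65 kN.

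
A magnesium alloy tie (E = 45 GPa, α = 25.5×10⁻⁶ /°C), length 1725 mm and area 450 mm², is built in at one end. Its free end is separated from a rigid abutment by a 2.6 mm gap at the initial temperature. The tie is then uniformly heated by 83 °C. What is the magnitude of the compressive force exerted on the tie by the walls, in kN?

If the wall were absent the tie would grow by αΔT L = 25.5×10⁻⁶ × 83 × 1725 = 3.651 mm.
This exceeds the 2.6 mm gap, so the wall pushes back. The portion of expansion that must be recovered elastically is δ_free − gap = 3.651 − 2.6 = 1.051 mm.
So σ = E(δ_free − g)/L = 45×10³ × 1.051/1725 = 27.42 MPa.
P = σA = 27.42 × 450 = 12.34 kN.

P ≈ 12.3 kN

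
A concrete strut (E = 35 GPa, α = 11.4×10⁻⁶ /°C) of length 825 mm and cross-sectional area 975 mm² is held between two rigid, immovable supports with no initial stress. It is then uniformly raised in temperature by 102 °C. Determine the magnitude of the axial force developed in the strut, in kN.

P ≈ 39.7 kN (compressive)

The ends cannot move, so σ = EαΔT = 35×10³ × 11.4×10⁻⁶ × 102 = 40.7 MPa.
P = AEαΔT = 975 × 35×10³ × 11.4×10⁻⁶ × 102 = 39.68 kN (compressive).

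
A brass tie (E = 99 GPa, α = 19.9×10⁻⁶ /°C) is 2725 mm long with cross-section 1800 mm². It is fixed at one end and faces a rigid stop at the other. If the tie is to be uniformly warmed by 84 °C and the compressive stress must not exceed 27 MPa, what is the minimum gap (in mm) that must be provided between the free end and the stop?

g ≈ 3.81 mm

With no wall the tie would lengthen by αΔT L = 19.9×10⁻⁶ × 84 × 2725 = 4.555 mm.
A stress of 27 MPa corresponds to the wall pushing the tie back by σL/E = 27×2725/(99×10³) = 0.7432 mm.
The gap must absorb the remainder: g_min = 4.555 − 0.7432 = 3.812 mm.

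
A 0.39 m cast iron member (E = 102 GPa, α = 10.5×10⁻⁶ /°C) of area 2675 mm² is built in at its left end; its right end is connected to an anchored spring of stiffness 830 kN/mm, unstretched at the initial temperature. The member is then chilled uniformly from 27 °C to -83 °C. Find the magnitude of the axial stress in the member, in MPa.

σ ≈ 63.9 MPa (tensile)

If the spring were absent the member would shorten by αΔT L = 10.5×10⁻⁶ × 110 × 390 = 0.4505 mm.
Let P be the tensile force in the spring. The member extends elastically by PL/(AE) and the spring stretches by P/k; together these equal δ_free.
P [ L/(AE) + 1/k ] = δ_free → P [ 390/(2675×102×10³) + 1/(830×10³) ] = 0.4505.
P = 0.4505 / 2.634×10⁻⁶ = 171000 N.
σ = P/A = 171000/2675 = 63.93 MPa.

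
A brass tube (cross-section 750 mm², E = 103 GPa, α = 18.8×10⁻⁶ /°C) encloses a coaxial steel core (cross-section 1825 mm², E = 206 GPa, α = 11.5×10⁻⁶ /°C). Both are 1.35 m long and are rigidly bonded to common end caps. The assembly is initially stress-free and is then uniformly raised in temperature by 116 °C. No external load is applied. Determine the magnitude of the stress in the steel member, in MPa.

Equilibrium of a rigid end plate with no external load gives equal and opposite internal forces ±P in the two members. Since α_{brass} > α_{steel}, heating drives the brass into compression and the steel into tension.
Equating the net (thermal + elastic) strains gives |α₁ − α₂|·ΔT = P·[1/(A₁E₁) + 1/(A₂E₂)].
|α₁ − α₂|·ΔT = 7.3×10⁻⁶ × 116 = 0.0008468.
1/(A₁E₁) + 1/(A₂E₂) = 1/(750×103×10³) + 1/(1825×206×10³) = 1.56×10⁻⁸ N⁻¹.
So P = 0.0008468 / 1.56×10⁻⁸ = 54.26 kN.
σ_{steel} = P/A₂ = 54260/1825 = 29.73 MPa, tensile.

σ ≈ 29.7 MPa (tensile)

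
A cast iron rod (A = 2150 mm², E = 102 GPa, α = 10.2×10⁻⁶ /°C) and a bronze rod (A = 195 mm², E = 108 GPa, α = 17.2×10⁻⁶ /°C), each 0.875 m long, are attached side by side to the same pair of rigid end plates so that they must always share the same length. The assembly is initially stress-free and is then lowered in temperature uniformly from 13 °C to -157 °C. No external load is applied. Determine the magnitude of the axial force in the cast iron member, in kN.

The bronze has the larger α, so on cooling it would change length more than the cast iron if both were free. The rigid plates force a common final length, so the bronze is put into tension and the cast iron into compression, with equal and opposite forces P (no external load).
Compatibility of the two members (thermal + elastic change equal): (α₁ − α₂)ΔT = P·[1/(A₁E₁) + 1/(A₂E₂)].
|α₁ − α₂|·ΔT = 7×10⁻⁶ × 170 = 0.00119.
1/(A₁E₁) + 1/(A₂E₂) = 1/(2150×102×10³) + 1/(195×108×10³) = 5.204×10⁻⁸ N⁻¹.
P = 0.00119 / 5.204×10⁻⁸ = 22870 N = 22.87 kN.

P ≈ 22.9 kN (compressive in the cast iron)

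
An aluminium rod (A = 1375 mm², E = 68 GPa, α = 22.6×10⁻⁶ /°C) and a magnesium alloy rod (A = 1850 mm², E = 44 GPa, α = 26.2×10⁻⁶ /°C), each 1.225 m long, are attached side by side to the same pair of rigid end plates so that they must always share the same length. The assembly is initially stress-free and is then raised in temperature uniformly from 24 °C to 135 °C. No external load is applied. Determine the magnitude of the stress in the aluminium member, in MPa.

σ ≈ 12.6 MPa (tensile)

The magnesium alloy has the larger α, so on heating it would change length more than the aluminium if both were free. The rigid plates force a common final length, so the magnesium alloy is put into compression and the aluminium into tension, with equal and opposite forces P (no external load).
Compatibility of the two members (thermal + elastic change equal): (α₁ − α₂)ΔT = P·[1/(A₁E₁) + 1/(A₂E₂)].
|α₁ − α₂|·ΔT = 3.6×10⁻⁶ × 111 = 0.0003996.
1/(A₁E₁) + 1/(A₂E₂) = 1/(1375×68×10³) + 1/(1850×44×10³) = 2.298×10⁻⁸ N⁻¹.
So P = 0.0003996 / 2.298×10⁻⁸ = 17.39 kN.
σ_{aluminium} = P/A₁ = 17390/1375 = 12.65 MPa, tensile.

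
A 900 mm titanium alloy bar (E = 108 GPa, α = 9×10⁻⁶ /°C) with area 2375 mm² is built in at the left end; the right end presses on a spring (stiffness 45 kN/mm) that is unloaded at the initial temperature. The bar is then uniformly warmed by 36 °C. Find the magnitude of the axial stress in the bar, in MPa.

σ ≈ 4.77 MPa (compressive)

If the spring were absent the bar would lengthen by αΔT L = 9×10⁻⁶ × 36 × 900 = 0.2916 mm.
With a force P in the spring, the elastic change of the bar is PL/(AE) and that of the spring is P/k; compatibility requires their sum to equal δ_free.
So P = δ_free / [L/(AE) + 1/k] = 0.2916 / [ 900/(2375×108×10³) + 1/(45×10³) ].
P = 0.2916 / 2.573×10⁻⁵ = 11330 N.
σ = P/A = 11330/2375 = 4.772 MPa.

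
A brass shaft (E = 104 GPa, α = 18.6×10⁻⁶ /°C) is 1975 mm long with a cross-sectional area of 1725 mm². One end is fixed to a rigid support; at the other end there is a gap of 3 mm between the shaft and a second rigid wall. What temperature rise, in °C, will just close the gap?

ΔT ≈ 81.7 °C

Contact occurs when the free expansion equals the gap: αΔT L = 3 mm.
ΔT = 3 / (18.6×10⁻⁶ × 1975) = 81.67 °C.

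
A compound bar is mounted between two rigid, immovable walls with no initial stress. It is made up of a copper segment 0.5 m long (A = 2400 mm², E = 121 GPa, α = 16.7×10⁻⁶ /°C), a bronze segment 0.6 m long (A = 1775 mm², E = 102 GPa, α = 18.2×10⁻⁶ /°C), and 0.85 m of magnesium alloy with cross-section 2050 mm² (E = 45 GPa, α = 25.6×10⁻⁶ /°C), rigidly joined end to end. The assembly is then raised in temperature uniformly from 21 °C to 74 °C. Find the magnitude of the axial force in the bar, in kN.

P ≈ 153 kN (compressive)

If the supports were absent, the total length change would be Σ αᵢΔT Lᵢ = 16.7×10⁻⁶×53×500 + 18.2×10⁻⁶×53×600 + 25.6×10⁻⁶×53×850 = 2.175 mm.
The walls prevent any net length change, so an axial force P (same in every segment) develops. Compatibility: P · Σ Lᵢ/(AᵢEᵢ) = δ_free.
Σ Lᵢ/(AᵢEᵢ) = 500/(2400×121×10³) + 600/(1775×102×10³) + 850/(2050×45×10³) = 1.425×10⁻⁵ mm/N.
Hence P = δ_free / Σ(L/AE) = 2.175/1.425×10⁻⁵ = 152.6 kN (compressive).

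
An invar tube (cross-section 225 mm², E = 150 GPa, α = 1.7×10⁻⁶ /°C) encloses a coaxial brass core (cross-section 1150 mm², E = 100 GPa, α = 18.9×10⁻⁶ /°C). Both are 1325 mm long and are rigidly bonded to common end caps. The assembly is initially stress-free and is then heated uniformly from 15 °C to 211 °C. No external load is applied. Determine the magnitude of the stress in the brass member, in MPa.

Both members must finish at the same length. With the larger α, the brass tends to over-expand; the plates restrain it, putting the brass in compression and the invar in tension. With no external load the two internal forces are equal and opposite, magnitude P.
Setting the final lengths equal and cancelling L: (α₁ − α₂)ΔT = P/(A₁E₁) + P/(A₂E₂).
|α₁ − α₂|·ΔT = 17.2×10⁻⁶ × 196 = 0.003371.
1/(A₁E₁) + 1/(A₂E₂) = 1/(225×150×10³) + 1/(1150×100×10³) = 3.833×10⁻⁸ N⁻¹.
So P = 0.003371 / 3.833×10⁻⁸ = 87.96 kN.
σ_{brass} = P/A₂ = 87960/1150 = 76.49 MPa, compressive.

σ ≈ 76.5 MPa (compressive)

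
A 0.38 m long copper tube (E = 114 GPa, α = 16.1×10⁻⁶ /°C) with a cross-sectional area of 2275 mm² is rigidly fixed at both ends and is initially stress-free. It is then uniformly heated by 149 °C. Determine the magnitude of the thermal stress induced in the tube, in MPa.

σ ≈ 273 MPa (compressive)

Because both ends are immovable the net strain is zero, and the suppressed thermal strain is αΔT = 16.1×10⁻⁶ × 149 = 2398.9×10⁻⁶.
Hence σ = E·αΔT = 114×10³ × 2398.9×10⁻⁶ = 273.5 MPa, compressive.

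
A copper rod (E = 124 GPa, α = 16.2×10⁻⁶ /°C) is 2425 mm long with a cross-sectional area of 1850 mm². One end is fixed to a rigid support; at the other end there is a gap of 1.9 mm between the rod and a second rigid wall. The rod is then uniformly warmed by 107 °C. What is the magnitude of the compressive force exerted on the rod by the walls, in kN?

Free thermal elongation = αΔT L = 16.2×10⁻⁶ × 107 × 2425 = 4.203 mm.
After closing the 1.9 mm clearance, 4.203 − 1.9 = 2.303 mm of expansion remains to be suppressed by the wall.
So σ = E(δ_free − g)/L = 124×10³ × 2.303/2425 = 117.8 MPa.
P = σA = 117.8 × 1850 = 217.9 kN.

P ≈ 218 kN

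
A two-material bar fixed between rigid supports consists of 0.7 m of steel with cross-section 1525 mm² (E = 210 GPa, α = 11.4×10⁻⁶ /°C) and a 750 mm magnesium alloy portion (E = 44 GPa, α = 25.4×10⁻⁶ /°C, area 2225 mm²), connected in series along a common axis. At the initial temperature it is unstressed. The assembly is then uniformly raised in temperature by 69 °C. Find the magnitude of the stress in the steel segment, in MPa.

Free thermal expansion of the whole bar: Σ αᵢΔT Lᵢ = 11.4×10⁻⁶×69×700 + 25.4×10⁻⁶×69×750 = 1.865 mm.
Since the ends are fixed, an axial force P builds up, equal in every segment, with P · Σ Lᵢ/(AᵢEᵢ) = δ_free.
Σ Lᵢ/(AᵢEᵢ) = 700/(1525×210×10³) + 750/(2225×44×10³) = 9.847×10⁻⁶ mm/N.
Hence P = δ_free / Σ(L/AE) = 1.865/9.847×10⁻⁶ = 189.4 kN (compressive).
σ_{steel} = P / A = 189400 / 1525 = 124.2 MPa.

σ ≈ 124 MPa (compressive)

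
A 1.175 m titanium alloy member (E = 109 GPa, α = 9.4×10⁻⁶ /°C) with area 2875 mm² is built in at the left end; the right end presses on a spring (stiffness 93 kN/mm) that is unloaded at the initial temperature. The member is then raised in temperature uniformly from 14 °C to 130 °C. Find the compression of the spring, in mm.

The unrestrained thermal change is αΔT L = 9.4×10⁻⁶ × 116 × 1175 = 1.281 mm.
Let P be the compressive force at the spring. The member shortens elastically by PL/(AE) and the spring compresses by P/k; together these equal δ_free.
So P = δ_free / [L/(AE) + 1/k] = 1.281 / [ 1175/(2875×109×10³) + 1/(93×10³) ].
P = 1.281 / 1.45×10⁻⁵ = 88350 N.
Spring compression = P/k = 88350/(93×10³) = 0.95 mm.

δ ≈ 0.95 mm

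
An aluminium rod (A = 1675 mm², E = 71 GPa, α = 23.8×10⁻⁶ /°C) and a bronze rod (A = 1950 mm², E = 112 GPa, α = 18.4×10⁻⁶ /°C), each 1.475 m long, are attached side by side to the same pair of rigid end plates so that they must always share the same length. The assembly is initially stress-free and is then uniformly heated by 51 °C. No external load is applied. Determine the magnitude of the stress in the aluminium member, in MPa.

Equilibrium of a rigid end plate with no external load gives equal and opposite internal forces ±P in the two members. Since α_{aluminium} > α_{bronze}, heating drives the aluminium into compression and the bronze into tension.
Equating the net (thermal + elastic) strains gives |α₁ − α₂|·ΔT = P·[1/(A₁E₁) + 1/(A₂E₂)].
|α₁ − α₂|·ΔT = 5.4×10⁻⁶ × 51 = 0.0002754.
1/(A₁E₁) + 1/(A₂E₂) = 1/(1675×71×10³) + 1/(1950×112×10³) = 1.299×10⁻⁸ N⁻¹.
So P = 0.0002754 / 1.299×10⁻⁸ = 21.21 kN.
σ_{aluminium} = P/A₁ = 21210/1675 = 12.66 MPa, compressive.

σ ≈ 12.7 MPa (compressive)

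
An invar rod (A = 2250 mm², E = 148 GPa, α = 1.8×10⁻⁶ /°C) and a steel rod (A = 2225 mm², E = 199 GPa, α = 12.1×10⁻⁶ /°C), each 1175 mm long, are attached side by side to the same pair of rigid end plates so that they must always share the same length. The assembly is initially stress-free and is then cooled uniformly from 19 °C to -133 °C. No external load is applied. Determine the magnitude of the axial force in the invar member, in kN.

P ≈ 298 kN (compressive in the invar)

Equilibrium of a rigid end plate with no external load gives equal and opposite internal forces ±P in the two members. Since α_{steel} > α_{invar}, cooling drives the steel into tension and the invar into compression.
Compatibility of the two members (thermal + elastic change equal): (α₁ − α₂)ΔT = P·[1/(A₁E₁) + 1/(A₂E₂)].
|α₁ − α₂|·ΔT = 10.3×10⁻⁶ × 152 = 0.001566.
1/(A₁E₁) + 1/(A₂E₂) = 1/(2250×148×10³) + 1/(2225×199×10³) = 5.261×10⁻⁹ N⁻¹.
P = 0.001566 / 5.261×10⁻⁹ = 297600 N = 297.6 kN.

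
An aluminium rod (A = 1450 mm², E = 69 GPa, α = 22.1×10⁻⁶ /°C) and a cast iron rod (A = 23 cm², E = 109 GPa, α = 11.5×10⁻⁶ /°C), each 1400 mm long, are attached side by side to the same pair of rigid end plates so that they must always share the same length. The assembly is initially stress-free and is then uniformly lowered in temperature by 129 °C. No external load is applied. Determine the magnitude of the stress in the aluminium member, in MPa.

σ ≈ 67.4 MPa (tensile)

Equilibrium of a rigid end plate with no external load gives equal and opposite internal forces ±P in the two members. Since α_{aluminium} > α_{cast iron}, cooling drives the aluminium into tension and the cast iron into compression.
Setting the final lengths equal and cancelling L: (α₁ − α₂)ΔT = P/(A₁E₁) + P/(A₂E₂).
|α₁ − α₂|·ΔT = 10.6×10⁻⁶ × 129 = 0.001367.
1/(A₁E₁) + 1/(A₂E₂) = 1/(1450×69×10³) + 1/(2300×109×10³) = 1.398×10⁻⁸ N⁻¹.
P = 0.001367 / 1.398×10⁻⁸ = 97780 N = 97.78 kN.
σ_{aluminium} = P/A₁ = 97780/1450 = 67.44 MPa, tensile.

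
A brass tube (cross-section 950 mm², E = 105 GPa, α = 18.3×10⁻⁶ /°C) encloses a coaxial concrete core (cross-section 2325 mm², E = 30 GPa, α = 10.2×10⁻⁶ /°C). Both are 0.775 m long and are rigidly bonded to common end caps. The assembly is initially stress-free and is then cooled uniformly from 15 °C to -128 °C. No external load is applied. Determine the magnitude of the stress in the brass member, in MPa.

The brass has the larger α, so on cooling it would change length more than the concrete if both were free. The rigid plates force a common final length, so the brass is put into tension and the concrete into compression, with equal and opposite forces P (no external load).
Setting the final lengths equal and cancelling L: (α₁ − α₂)ΔT = P/(A₁E₁) + P/(A₂E₂).
|α₁ − α₂|·ΔT = 8.1×10⁻⁶ × 143 = 0.001158.
1/(A₁E₁) + 1/(A₂E₂) = 1/(950×105×10³) + 1/(2325×30×10³) = 2.436×10⁻⁸ N⁻¹.
So P = 0.001158 / 2.436×10⁻⁸ = 47.55 kN.
σ_{brass} = P/A₁ = 47550/950 = 50.05 MPa, tensile.

σ ≈ 50 MPa (tensile)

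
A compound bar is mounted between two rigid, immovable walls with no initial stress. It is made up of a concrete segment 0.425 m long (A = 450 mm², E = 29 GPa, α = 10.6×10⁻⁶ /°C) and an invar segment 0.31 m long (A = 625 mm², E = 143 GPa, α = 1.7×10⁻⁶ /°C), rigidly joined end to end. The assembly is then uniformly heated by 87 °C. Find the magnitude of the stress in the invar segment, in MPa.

σ ≈ 19.4 MPa (compressive)

Free thermal expansion of the whole bar: Σ αᵢΔT Lᵢ = 10.6×10⁻⁶×87×425 + 1.7×10⁻⁶×87×310 = 0.4378 mm.
The walls prevent any net length change, so an axial force P (same in every segment) develops. Compatibility: P · Σ Lᵢ/(AᵢEᵢ) = δ_free.
The series flexibility is Σ Lᵢ/(AᵢEᵢ) = 425/(450×29×10³) + 310/(625×143×10³) = 3.604×10⁻⁵ mm/N.
So P = 0.4378 / 3.604×10⁻⁵ = 12.15 kN, compressive.
σ_{invar} = P / A = 12150 / 625 = 19.44 MPa.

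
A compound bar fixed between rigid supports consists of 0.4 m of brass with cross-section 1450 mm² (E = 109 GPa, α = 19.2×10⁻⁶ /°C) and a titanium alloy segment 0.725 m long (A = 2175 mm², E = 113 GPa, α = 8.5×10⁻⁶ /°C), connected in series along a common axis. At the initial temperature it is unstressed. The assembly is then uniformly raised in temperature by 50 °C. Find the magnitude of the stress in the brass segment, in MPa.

σ ≈ 87.1 MPa (compressive)

If the supports were absent, the total length change would be Σ αᵢΔT Lᵢ = 19.2×10⁻⁶×50×400 + 8.5×10⁻⁶×50×725 = 0.6921 mm.
Since the ends are fixed, an axial force P builds up, equal in every segment, with P · Σ Lᵢ/(AᵢEᵢ) = δ_free.
Σ Lᵢ/(AᵢEᵢ) = 400/(1450×109×10³) + 725/(2175×113×10³) = 5.481×10⁻⁶ mm/N.
P = 0.6921 / 5.481×10⁻⁶ = 126300 N = 126.3 kN, compressive.
σ_{brass} = P / A = 126300 / 1450 = 87.09 MPa.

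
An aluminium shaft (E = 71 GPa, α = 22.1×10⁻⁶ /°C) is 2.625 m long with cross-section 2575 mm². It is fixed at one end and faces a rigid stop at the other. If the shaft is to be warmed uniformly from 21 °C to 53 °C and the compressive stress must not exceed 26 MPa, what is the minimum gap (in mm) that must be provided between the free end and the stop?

g ≈ 0.895 mm

Free expansion if unrestrained: δ_free = αΔT L = 22.1×10⁻⁶ × 32 × 2625 = 1.856 mm.
At the allowable stress the elastic shortening the wall may impose is σL/E = 26 × 2625 / (71×10³) = 0.9613 mm.
The gap must absorb the remainder: g_min = 1.856 − 0.9613 = 0.8951 mm.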